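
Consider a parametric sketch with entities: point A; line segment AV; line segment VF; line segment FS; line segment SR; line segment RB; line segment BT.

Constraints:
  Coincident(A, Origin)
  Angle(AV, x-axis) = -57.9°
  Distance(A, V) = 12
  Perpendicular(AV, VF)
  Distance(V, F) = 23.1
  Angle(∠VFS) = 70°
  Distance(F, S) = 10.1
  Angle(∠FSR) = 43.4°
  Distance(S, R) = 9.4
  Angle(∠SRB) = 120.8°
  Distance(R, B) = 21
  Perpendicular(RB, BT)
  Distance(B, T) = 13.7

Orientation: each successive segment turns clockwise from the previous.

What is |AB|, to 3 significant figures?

39.9

A is at the origin; AV runs at -57.9° with length 12.0, so V = (6.38, -10.2). AV ⟂ VF, so VF runs at -148°; with |VF| = 23.1, F = (-13.2, -22.4). ∠VFS = 70.0° gives FS at 102° from the x-axis; with |FS| = 10.1, S = (-15.3, -12.6). ∠FSR = 43.4° gives SR at -34.5° from the x-axis; with |SR| = 9.4, R = (-7.56, -17.9). ∠SRB = 120.8° gives RB at -93.7° from the x-axis; with |RB| = 21.0, B = (-8.92, -38.8). Then |AB| = |B − A| = 39.9.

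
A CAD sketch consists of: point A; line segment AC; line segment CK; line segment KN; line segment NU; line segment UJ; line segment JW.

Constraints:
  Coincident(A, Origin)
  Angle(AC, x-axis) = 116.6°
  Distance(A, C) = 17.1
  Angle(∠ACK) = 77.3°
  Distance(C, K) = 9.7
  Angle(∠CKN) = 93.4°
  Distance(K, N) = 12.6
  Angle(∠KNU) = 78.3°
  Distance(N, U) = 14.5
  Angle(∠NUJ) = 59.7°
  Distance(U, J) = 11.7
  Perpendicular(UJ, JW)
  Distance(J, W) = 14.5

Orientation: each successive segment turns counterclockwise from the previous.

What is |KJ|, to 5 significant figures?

6.4426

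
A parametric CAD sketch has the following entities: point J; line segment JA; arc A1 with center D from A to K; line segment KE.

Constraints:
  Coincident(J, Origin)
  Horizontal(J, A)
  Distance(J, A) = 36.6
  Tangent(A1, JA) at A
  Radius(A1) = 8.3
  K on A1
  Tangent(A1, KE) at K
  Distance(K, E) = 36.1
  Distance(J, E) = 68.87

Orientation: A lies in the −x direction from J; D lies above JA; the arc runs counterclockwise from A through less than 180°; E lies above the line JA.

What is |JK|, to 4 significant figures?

33.85

Checks: |DK| = 8.300 ✓; ∠(DK, KE) = 90.00° ✓; |KE| = 36.10 ✓; |JE| = 68.87 ✓.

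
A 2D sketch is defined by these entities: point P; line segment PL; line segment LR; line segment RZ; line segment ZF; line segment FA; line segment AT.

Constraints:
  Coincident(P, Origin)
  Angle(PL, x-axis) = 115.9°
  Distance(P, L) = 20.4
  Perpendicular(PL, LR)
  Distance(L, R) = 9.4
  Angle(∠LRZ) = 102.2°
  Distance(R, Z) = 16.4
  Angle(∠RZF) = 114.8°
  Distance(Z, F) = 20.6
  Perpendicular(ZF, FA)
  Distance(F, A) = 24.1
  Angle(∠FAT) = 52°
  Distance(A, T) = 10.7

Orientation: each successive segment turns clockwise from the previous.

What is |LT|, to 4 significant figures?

11.93

P is at the origin; PL runs at 115.9° with length 20.4, so L = (-8.911, 18.35). PL ⟂ LR, so LR runs at 25.90°; with |LR| = 9.4, R = (-0.4549, 22.46). ∠LRZ = 102.2° gives RZ at -51.90° from the x-axis; with |RZ| = 16.4, Z = (9.664, 9.551). ∠RZF = 114.8° gives ZF at -117.1° from the x-axis; with |ZF| = 20.6, F = (0.2802, -8.787). ZF ⟂ FA, so FA runs at 152.9°; with |FA| = 24.1, A = (-21.17, 2.191). ∠FAT = 52.0° gives AT at 24.90° from the x-axis; with |AT| = 10.7, T = (-11.47, 6.697). Then |LT| = |T − L| = 11.93.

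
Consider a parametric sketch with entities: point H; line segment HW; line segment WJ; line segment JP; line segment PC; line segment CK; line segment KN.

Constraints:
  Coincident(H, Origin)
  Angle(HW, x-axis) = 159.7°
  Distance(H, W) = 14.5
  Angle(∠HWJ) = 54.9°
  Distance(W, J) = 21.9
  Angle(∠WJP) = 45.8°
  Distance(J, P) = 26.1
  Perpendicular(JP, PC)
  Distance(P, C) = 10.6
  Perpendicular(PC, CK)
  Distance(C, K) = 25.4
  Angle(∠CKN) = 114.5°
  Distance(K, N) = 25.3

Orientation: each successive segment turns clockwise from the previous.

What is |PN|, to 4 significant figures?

37.98

H is at the origin; HW runs at 159.7° with length 14.5, so W = (-13.60, 5.031). ∠HWJ = 54.9° gives WJ at 34.60° from the x-axis; with |WJ| = 21.9, J = (4.427, 17.47). ∠WJP = 45.8° gives JP at -99.60° from the x-axis; with |JP| = 26.1, P = (0.07463, -8.268). The perpendicularity gives PC at right angles to JP, so PC runs at 170.4°; with |PC| = 10.6, C = (-10.38, -6.500). PC ⟂ CK, so CK runs at 80.40°; with |CK| = 25.4, K = (-6.141, 18.54). ∠CKN = 114.5° gives KN at 14.90° from the x-axis; with |KN| = 25.3, N = (18.31, 25.05). Then |PN| = |N − P| = 37.98.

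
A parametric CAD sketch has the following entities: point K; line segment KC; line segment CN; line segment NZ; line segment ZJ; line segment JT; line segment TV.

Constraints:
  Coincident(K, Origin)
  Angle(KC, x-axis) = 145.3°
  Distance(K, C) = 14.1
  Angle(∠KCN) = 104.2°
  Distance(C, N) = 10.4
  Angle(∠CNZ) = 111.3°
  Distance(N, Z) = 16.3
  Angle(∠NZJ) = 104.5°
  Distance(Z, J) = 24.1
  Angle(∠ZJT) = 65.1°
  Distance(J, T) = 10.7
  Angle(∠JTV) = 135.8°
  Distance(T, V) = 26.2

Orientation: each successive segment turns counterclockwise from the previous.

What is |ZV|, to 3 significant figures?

19.7

∠ZJT = 65.1° gives JT at 120° from the x-axis; with |JT| = 10.7, T = (4.71, -2.67). ∠JTV = 135.8° gives TV at 164° from the x-axis; with |TV| = 26.2, V = (-20.5, 4.37). Then |ZV| = |V − Z| = 19.7.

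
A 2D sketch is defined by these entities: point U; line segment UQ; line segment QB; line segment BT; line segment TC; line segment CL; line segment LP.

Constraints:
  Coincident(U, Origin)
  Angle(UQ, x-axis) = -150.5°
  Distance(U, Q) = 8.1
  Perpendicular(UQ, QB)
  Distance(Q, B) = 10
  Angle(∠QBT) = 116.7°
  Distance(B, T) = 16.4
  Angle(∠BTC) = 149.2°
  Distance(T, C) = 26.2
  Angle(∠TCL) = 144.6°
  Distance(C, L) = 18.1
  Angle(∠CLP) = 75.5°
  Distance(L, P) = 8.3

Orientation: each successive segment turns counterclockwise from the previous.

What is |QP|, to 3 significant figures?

48.0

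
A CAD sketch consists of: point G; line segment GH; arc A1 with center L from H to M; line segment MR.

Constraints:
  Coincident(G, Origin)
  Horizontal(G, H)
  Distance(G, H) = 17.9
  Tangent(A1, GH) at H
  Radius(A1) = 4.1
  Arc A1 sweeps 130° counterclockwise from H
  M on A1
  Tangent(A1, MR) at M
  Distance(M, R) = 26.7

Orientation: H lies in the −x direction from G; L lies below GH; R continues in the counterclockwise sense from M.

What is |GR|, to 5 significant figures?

27.464

G is at the origin; GH is horizontal with |GH| = 17.9 and H on the −x side, so H = (-17.900, 0.0000). The tangent condition forces LH to be normal to GH, so L = H + (0, -4.1) = (-17.900, -4.1000). On A1, H sits at bearing 90° from L; a 130° counterclockwise sweep puts M at bearing 220°, so M = L + 4.1·(cos 220°, sin 220°) = (-21.041, -6.7354). Tangency of A1 to MR means the radius LM is perpendicular to MR, so MR runs along (−sin 220°, cos 220°); with |MR| = 26.7, R = (-3.8784, -27.189). Then |GR| = |R − G| = 27.464.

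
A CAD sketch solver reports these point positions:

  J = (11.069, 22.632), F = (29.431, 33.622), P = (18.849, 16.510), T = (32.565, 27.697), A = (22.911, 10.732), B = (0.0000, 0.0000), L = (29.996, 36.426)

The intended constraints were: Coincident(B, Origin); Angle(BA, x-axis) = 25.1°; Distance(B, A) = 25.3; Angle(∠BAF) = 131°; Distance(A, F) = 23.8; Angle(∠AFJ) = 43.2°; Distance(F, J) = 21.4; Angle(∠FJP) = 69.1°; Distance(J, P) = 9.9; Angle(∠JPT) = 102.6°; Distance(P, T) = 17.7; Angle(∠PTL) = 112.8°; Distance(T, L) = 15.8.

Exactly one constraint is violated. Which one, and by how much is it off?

Distance(T, L) = 15.8 — off by 6.70.

B = (0.00, 0.00) ✓; BA at 25.10° ✓; |BA| = 25.30 ✓; ∠BAF = 131.0° ✓; |AF| = 23.80 ✓; ∠AFJ = 43.20° ✓; |FJ| = 21.40 ✓; ∠FJP = 69.10° ✓; |JP| = 9.900 ✓; ∠JPT = 102.6° ✓; |PT| = 17.70 ✓; ∠PTL = 112.8° ✓; |TL| = 9.099 ✗.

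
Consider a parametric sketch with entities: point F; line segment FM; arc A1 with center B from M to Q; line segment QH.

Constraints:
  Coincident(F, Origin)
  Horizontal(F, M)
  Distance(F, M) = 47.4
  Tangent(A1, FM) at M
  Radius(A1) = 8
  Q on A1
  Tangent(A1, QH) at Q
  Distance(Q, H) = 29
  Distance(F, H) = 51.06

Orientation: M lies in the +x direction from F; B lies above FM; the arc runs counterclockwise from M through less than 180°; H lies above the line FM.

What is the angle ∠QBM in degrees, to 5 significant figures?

127.15°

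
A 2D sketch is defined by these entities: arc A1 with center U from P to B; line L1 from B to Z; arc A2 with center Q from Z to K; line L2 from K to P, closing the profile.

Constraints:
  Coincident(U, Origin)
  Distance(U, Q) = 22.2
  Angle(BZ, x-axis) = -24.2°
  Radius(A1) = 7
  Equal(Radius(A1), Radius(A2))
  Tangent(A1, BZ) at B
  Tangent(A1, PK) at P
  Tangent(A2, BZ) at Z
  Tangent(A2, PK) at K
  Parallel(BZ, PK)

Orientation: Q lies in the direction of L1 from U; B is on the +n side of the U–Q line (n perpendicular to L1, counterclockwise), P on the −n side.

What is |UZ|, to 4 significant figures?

23.28

The slot axis is L1's direction at -24.2°, so u = (cos -24.2°, sin -24.2°) = (0.9121, -0.4099) and n = (−sin -24.2°, cos -24.2°) = (0.4099, 0.9121). U is at the origin and Q lies 22.2 along u from U, so Q = 22.2·u = (20.25, -9.100). Tangency of A1 to both parallel lines with radius 7.0 puts B and P at U ± 7.0·n: B = (2.869, 6.385), P = (-2.869, -6.385). Equal radii place Z and K the same way about Q: Z = Q + 7.0·n = (23.12, -2.715), K = Q − 7.0·n = (17.38, -15.49). Then |UZ| = |Z − U| = 23.28.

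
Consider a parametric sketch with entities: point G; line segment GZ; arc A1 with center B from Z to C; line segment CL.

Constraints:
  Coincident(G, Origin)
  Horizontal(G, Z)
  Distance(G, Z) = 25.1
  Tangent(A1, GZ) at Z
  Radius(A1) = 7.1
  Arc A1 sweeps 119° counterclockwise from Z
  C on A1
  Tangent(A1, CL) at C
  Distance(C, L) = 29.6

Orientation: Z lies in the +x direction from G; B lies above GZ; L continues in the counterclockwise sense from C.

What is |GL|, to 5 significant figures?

40.185

G is at the origin; GZ is horizontal with |GZ| = 25.1 and Z on the +x side, so Z = (25.100, 0.0000). The tangent condition forces BZ to be normal to GZ, so B = Z + (0, 7.1) = (25.100, 7.1000). On A1, Z sits at bearing -90° from B; a 119° counterclockwise sweep puts C at bearing 29°, so C = B + 7.1·(cos 29°, sin 29°) = (31.310, 10.542). Tangency of A1 to CL means the radius BC is perpendicular to CL, so CL runs along (−sin 29°, cos 29°); with |CL| = 29.6, L = (16.959, 36.431). Then |GL| = |L − G| = 40.185.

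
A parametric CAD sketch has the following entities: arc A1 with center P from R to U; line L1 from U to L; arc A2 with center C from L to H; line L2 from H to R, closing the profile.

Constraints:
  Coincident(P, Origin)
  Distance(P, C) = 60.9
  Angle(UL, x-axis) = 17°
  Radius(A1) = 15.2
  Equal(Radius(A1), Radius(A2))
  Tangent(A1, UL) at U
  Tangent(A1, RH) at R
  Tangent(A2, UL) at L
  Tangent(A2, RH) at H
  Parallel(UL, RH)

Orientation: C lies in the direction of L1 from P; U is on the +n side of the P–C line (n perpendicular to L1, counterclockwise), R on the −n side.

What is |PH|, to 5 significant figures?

62.768

The slot axis is L1's direction at 17.0°, so u = (cos 17.0°, sin 17.0°) = (0.95630, 0.29237) and n = (−sin 17.0°, cos 17.0°) = (-0.29237, 0.95630). P is at the origin and C lies 60.9 along u from P, so C = 60.9·u = (58.239, 17.805). Tangency of A1 to both parallel lines with radius 15.2 puts U and R at P ± 15.2·n: U = (-4.4440, 14.536), R = (4.4440, -14.536). Equal radii place L and H the same way about C: L = C + 15.2·n = (53.795, 32.341), H = C − 15.2·n = (62.683, 3.2696). Then |PH| = |H − P| = 62.768.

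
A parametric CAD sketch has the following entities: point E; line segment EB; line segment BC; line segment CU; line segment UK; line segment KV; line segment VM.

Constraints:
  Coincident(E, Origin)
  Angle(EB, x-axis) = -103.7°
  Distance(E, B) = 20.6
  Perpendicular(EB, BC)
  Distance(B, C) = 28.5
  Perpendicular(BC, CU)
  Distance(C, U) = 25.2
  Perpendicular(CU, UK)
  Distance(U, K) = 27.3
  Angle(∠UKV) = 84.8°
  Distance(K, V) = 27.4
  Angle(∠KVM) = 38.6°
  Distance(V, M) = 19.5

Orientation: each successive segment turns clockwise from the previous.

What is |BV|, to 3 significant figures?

4.23

E is at the origin; EB runs at -103.7° with length 20.6, so B = (-4.88, -20.0). The perpendicularity gives BC at right angles to EB, so BC runs at 166°; with |BC| = 28.5, C = (-32.6, -13.3). BC ⟂ CU, so CU runs at 76.3°; with |CU| = 25.2, U = (-26.6, 11.2). The perpendicularity gives UK at right angles to CU, so UK runs at -13.7°; with |UK| = 27.3, K = (-0.0764, 4.75). ∠UKV = 84.8° gives KV at -109° from the x-axis; with |KV| = 27.4, V = (-8.95, -21.2). Then |BV| = |V − B| = 4.23.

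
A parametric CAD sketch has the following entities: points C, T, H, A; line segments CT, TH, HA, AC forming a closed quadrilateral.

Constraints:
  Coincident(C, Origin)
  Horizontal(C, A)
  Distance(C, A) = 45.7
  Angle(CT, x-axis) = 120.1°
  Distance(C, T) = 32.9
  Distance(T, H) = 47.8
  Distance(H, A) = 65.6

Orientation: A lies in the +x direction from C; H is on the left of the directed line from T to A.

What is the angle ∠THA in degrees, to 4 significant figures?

72.28°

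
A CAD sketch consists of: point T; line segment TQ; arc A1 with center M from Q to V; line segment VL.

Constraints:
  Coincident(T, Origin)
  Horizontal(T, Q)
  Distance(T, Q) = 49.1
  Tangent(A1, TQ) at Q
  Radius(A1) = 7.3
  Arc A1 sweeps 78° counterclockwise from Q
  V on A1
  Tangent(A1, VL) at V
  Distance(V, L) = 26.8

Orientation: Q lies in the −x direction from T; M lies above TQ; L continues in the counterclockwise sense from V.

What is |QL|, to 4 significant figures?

34.43

On A1, Q sits at bearing -90° from M; a 78° counterclockwise sweep puts V at bearing -12°, so V = M + 7.3·(cos -12°, sin -12°) = (-41.96, 5.782). A1 meets VL tangentially, so MV is at right angles to VL, so VL runs along (−sin -12°, cos -12°); with |VL| = 26.8, L = (-36.39, 32.00). Then |QL| = |L − Q| = 34.43.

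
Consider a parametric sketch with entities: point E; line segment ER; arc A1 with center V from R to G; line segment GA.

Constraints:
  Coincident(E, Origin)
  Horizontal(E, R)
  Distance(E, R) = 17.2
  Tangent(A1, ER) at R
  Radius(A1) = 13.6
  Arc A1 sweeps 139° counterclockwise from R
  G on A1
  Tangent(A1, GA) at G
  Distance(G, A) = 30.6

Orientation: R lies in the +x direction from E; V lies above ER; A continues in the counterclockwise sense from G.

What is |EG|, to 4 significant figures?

35.38

E is at the origin; E and R share the same y with |ER| = 17.2 and R on the +x side, so R = (17.20, 0.000). The tangent condition forces VR to be normal to ER, so V = R + (0, 13.6) = (17.20, 13.60). On A1, R sits at bearing -90° from V; a 139° counterclockwise sweep puts G at bearing 49°, so G = V + 13.6·(cos 49°, sin 49°) = (26.12, 23.86). Then |EG| = |G − E| = 35.38.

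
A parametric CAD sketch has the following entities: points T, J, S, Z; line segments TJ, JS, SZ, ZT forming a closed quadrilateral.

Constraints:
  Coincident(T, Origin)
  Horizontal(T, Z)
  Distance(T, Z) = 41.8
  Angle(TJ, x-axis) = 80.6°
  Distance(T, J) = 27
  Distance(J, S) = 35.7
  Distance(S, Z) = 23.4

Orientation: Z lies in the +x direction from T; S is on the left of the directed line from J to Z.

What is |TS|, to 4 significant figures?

46.27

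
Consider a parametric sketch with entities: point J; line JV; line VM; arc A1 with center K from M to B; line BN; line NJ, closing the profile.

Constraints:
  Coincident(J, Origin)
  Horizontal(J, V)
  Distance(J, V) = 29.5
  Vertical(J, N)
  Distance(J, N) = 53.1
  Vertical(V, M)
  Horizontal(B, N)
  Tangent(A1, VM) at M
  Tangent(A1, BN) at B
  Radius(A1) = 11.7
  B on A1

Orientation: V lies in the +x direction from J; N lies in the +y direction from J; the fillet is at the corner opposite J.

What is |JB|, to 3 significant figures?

56.0

J is at the origin; J and V share the same y with |JV| = 29.5 and V on the +x side, so V = (29.5, 0.00). JN is vertical with |JN| = 53.1 and N on the +y side, so N = (0.00, 53.1). The virtual corner opposite J is at (29.5, 53.1). A1 meets VM tangentially, so KM is at right angles to VM and tangency of A1 to BN means the radius KB is perpendicular to BN, with radius 11.7, so the center K sits 11.7 in from both sides at K = (17.8, 41.4). That places the tangent points at M = (29.5, 41.4) on VM and B = (17.8, 53.1) on BN. Then |JB| = |B − J| = 56.0.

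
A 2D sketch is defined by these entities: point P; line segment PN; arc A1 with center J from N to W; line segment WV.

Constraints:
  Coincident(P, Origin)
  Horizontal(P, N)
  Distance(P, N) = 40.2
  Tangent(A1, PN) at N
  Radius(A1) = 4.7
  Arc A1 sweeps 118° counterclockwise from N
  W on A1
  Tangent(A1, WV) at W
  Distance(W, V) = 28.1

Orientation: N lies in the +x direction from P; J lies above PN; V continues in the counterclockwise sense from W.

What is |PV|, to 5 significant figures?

44.461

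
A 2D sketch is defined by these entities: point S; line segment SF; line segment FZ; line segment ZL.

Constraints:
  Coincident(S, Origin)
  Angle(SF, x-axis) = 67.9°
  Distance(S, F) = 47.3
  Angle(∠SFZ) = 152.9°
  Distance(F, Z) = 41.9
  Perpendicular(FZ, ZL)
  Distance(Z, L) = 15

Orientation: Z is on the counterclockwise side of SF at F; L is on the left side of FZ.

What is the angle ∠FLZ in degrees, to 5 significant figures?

70.303°

∠SFZ = 152.9°, so FZ runs at 67.9° + (180° − 152.9°) = 95.000° from the x-axis; with |FZ| = 41.9, Z = F + 41.9·(cos 95.000°, sin 95.000°) = (14.144, 85.565). FZ ⟂ ZL; with |ZL| = 15.0 on the left of FZ, L = Z + 15.0·(-0.99619, -0.087156) = (-0.79934, 84.258). Then cos ∠FLZ = LF·LZ / (|LF||LZ|), giving 70.303°.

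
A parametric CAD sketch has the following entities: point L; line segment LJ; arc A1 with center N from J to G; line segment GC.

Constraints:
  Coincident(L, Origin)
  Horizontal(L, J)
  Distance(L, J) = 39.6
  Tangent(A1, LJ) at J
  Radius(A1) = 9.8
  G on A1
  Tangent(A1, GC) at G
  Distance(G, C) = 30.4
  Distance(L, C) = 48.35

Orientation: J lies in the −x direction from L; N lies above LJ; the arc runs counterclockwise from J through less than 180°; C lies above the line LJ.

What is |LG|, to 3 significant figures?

31.2

Checks: L = (0.00, 0.00) ✓; |NG| = 9.800 ✓; ∠(NG, GC) = 90.00° ✓; |GC| = 30.40 ✓; |LC| = 48.35 ✓.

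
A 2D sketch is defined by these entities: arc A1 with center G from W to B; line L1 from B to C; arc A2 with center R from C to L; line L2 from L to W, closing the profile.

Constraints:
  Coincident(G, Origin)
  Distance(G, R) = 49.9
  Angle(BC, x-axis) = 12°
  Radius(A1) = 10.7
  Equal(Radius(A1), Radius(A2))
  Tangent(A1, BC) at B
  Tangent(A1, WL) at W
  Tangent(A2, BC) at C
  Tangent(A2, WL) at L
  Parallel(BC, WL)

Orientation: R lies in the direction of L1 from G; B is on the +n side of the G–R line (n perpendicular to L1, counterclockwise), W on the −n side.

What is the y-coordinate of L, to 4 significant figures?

-0.09139

The slot axis is L1's direction at 12.0°, so u = (cos 12.0°, sin 12.0°) = (0.9781, 0.2079) and n = (−sin 12.0°, cos 12.0°) = (-0.2079, 0.9781). G is at the origin and R lies 49.9 along u from G, so R = 49.9·u = (48.81, 10.37). Tangency of A1 to both parallel lines with radius 10.7 puts B and W at G ± 10.7·n: B = (-2.225, 10.47), W = (2.225, -10.47). Equal radii place C and L the same way about R: C = R + 10.7·n = (46.58, 20.84), L = R − 10.7·n = (51.03, -0.09139). So L.y = -0.09139.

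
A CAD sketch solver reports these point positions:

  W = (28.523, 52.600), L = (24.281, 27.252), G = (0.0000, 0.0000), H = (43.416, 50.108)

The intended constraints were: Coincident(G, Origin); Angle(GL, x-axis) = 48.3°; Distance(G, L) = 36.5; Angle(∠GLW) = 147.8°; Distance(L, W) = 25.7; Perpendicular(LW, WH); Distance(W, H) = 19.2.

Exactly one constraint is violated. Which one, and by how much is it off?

Distance(W, H) = 19.2 — off by 4.10.

G = (0.00, 0.00) ✓; GL at 48.30° ✓; |GL| = 36.50 ✓; ∠GLW = 147.8° ✓; |LW| = 25.70 ✓; ∠(LW, WH) = 90.00° ✓; |WH| = 15.10 ✗.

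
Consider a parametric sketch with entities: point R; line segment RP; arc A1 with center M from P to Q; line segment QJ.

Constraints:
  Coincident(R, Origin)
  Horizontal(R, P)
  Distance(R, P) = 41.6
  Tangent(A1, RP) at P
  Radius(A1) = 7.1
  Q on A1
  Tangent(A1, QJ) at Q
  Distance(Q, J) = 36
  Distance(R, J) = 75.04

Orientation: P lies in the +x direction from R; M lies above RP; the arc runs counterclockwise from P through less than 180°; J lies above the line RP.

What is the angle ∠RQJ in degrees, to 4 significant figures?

127.0°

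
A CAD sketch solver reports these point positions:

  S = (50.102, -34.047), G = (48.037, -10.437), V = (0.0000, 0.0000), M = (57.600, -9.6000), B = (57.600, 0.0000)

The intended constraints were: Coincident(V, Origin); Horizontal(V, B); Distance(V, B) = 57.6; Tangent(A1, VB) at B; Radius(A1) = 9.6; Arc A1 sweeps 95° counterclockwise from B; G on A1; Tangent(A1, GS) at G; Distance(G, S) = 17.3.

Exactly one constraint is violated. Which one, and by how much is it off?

Distance(G, S) = 17.3 — off by 6.40.

V = (0.00, 0.00) ✓; V.y = 0.00, B.y = 0.00 ✓; |VB| = 57.60 ✓; ∠(MB, BV) = 90.00° ✓; |MB| = 9.600 ✓; bearing(M→G) − bearing(M→B) = 95.00° ✓; |MG| = 9.600 ✓; ∠(MG, GS) = 90.00° ✓; |GS| = 23.70 ✗.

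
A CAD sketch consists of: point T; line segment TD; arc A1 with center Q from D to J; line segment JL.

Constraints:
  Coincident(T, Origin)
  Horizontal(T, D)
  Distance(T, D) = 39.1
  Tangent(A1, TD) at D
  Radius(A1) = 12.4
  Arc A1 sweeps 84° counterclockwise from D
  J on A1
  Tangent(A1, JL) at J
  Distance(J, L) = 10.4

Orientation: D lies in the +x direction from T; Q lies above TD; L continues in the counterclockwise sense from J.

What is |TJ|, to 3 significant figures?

52.6

T is at the origin; T and D share the same y with |TD| = 39.1 and D on the +x side, so D = (39.1, 0.00). The tangent condition forces QD to be normal to TD, so Q = D + (0, 12.4) = (39.1, 12.4). On A1, D sits at bearing -90° from Q; an 84° counterclockwise sweep puts J at bearing -6°, so J = Q + 12.4·(cos -6°, sin -6°) = (51.4, 11.1). Then |TJ| = |J − T| = 52.6.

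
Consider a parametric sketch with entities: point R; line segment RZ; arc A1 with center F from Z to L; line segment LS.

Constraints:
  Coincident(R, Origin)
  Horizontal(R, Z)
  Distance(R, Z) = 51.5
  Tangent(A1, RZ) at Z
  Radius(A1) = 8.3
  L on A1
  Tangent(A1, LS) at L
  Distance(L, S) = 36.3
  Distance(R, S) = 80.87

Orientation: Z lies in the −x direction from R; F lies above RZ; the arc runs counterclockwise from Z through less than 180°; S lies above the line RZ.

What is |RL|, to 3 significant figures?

47.5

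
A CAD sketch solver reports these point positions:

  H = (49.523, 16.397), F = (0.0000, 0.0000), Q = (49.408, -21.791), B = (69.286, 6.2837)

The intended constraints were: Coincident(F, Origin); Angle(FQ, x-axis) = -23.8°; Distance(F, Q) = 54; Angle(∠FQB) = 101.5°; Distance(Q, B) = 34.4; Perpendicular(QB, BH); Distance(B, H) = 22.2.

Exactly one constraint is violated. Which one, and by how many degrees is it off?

Perpendicular(QB, BH) — off by 8.20°.

F = (0.00, 0.00) ✓; FQ at -23.80° ✓; |FQ| = 54.00 ✓; ∠FQB = 101.5° ✓; |QB| = 34.40 ✓; ∠(QB, BH) = 98.20° ✗; |BH| = 22.20 ✓.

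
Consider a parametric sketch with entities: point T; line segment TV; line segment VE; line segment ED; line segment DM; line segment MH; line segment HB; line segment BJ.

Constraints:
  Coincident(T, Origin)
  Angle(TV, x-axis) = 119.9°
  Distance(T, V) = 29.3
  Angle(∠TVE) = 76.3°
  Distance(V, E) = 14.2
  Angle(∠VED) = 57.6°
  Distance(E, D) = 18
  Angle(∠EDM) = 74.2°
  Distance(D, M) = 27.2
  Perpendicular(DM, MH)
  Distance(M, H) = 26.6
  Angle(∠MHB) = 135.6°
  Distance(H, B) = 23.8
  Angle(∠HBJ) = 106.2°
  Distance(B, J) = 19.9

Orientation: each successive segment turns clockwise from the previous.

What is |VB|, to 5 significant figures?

37.067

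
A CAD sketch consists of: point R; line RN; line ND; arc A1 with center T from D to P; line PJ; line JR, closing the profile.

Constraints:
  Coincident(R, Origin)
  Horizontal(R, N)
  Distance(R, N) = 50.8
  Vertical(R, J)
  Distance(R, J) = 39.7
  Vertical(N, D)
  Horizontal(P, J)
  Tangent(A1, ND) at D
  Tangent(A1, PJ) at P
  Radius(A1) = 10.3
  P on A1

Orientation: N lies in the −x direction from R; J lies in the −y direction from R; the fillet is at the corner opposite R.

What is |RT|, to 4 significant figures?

50.05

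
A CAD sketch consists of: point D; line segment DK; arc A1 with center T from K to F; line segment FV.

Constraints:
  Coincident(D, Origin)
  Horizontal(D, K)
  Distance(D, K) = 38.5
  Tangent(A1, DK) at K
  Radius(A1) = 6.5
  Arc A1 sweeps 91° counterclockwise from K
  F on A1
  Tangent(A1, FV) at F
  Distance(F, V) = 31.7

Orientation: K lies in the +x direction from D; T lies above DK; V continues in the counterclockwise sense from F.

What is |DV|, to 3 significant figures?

58.7

On A1, K sits at bearing -90° from T; a 91° counterclockwise sweep puts F at bearing 1°, so F = T + 6.5·(cos 1°, sin 1°) = (45.0, 6.61). A1 meets FV tangentially, so TF is at right angles to FV, so FV runs along (−sin 1°, cos 1°); with |FV| = 31.7, V = (44.4, 38.3). Then |DV| = |V − D| = 58.7.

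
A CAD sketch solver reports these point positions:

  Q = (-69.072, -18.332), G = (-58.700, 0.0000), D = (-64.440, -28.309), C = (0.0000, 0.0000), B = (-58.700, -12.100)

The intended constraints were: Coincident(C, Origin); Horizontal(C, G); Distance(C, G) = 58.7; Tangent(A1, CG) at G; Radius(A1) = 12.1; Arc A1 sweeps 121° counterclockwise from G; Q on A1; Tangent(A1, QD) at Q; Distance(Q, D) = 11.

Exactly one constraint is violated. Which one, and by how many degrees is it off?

Tangent(A1, QD) at Q — off by 6.10°.

C = (0.00, 0.00) ✓; C.y = 0.00, G.y = 0.00 ✓; |CG| = 58.70 ✓; ∠(BG, GC) = 90.00° ✓; |BG| = 12.10 ✓; bearing(B→Q) − bearing(B→G) = 121.0° ✓; |BQ| = 12.10 ✓; ∠(BQ, QD) = 96.10° ✗; |QD| = 11.00 ✓.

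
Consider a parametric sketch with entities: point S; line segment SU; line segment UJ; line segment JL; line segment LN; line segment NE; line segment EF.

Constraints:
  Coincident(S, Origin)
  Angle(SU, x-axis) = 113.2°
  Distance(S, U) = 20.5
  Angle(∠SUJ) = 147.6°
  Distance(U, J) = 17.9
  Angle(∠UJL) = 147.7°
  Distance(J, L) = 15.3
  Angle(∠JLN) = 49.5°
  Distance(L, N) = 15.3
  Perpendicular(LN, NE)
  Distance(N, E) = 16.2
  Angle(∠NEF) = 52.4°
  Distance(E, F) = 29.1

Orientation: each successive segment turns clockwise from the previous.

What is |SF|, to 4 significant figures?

56.13

LN is perpendicular to NE, so NE runs at -172.0°; with |NE| = 16.2, E = (-8.989, 30.57). ∠NEF = 52.4° gives EF at 60.40° from the x-axis; with |EF| = 29.1, F = (5.385, 55.87). Then |SF| = |F − S| = 56.13.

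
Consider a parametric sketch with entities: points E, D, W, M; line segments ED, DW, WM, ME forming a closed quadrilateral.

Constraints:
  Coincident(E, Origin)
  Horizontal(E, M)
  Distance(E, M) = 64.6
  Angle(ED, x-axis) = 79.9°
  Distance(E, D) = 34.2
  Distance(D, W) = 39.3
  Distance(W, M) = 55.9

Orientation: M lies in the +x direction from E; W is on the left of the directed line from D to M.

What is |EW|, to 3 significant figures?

65.5

E is at the origin; EM is horizontal with |EM| = 64.6 and M in +x, so M = (64.6, 0). ED runs at 79.9° with |ED| = 34.2, so D = (6.00, 33.7). W is determined by |DW| = 39.3 and |WM| = 55.9 together: it lies at the intersection of circle(D, 39.3) and circle(M, 55.9). With |DM| = 67.6, the foot of the radical line on DM is 22.1 from D and the perpendicular offset is √(39.3² − 22.1²) = 32.5. Taking the left-of-DM solution: W = (41.4, 50.8).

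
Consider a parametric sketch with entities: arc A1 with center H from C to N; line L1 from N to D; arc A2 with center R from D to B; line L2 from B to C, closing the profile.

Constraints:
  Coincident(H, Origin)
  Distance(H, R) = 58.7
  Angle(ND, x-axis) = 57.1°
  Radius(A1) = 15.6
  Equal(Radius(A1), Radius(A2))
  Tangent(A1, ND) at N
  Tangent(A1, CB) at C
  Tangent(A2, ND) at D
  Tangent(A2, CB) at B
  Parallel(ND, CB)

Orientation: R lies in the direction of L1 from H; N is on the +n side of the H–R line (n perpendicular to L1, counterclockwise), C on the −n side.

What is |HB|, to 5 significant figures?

60.738

The slot axis is L1's direction at 57.1°, so u = (cos 57.1°, sin 57.1°) = (0.54317, 0.83962) and n = (−sin 57.1°, cos 57.1°) = (-0.83962, 0.54317). H is at the origin and R lies 58.7 along u from H, so R = 58.7·u = (31.884, 49.286). Tangency of A1 to both parallel lines with radius 15.6 puts N and C at H ± 15.6·n: N = (-13.098, 8.4735), C = (13.098, -8.4735). Equal radii place D and B the same way about R: D = R + 15.6·n = (18.786, 57.759), B = R − 15.6·n = (44.982, 40.812). Then |HB| = |B − H| = 60.738.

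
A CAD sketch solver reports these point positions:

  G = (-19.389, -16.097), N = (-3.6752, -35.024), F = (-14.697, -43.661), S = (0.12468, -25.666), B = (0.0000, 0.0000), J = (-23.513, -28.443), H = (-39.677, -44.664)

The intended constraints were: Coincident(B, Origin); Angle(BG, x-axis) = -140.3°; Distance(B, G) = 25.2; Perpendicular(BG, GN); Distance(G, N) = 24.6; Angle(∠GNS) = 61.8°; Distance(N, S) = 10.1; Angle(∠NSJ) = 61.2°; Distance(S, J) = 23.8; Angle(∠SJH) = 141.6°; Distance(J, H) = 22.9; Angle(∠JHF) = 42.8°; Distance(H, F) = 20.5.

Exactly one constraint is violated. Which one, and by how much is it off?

Distance(H, F) = 20.5 — off by 4.50.

B = (0.00, 0.00) ✓; BG at -140.3° ✓; |BG| = 25.20 ✓; ∠(BG, GN) = 90.00° ✓; |GN| = 24.60 ✓; ∠GNS = 61.80° ✓; |NS| = 10.10 ✓; ∠NSJ = 61.20° ✓; |SJ| = 23.80 ✓; ∠SJH = 141.6° ✓; |JH| = 22.90 ✓; ∠JHF = 42.80° ✓; |HF| = 25.00 ✗.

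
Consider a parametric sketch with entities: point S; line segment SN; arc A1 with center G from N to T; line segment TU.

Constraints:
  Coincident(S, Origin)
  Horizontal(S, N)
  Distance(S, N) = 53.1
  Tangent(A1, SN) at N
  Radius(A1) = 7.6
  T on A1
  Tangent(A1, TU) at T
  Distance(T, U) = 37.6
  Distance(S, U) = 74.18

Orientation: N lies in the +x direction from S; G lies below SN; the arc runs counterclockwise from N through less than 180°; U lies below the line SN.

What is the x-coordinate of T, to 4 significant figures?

45.94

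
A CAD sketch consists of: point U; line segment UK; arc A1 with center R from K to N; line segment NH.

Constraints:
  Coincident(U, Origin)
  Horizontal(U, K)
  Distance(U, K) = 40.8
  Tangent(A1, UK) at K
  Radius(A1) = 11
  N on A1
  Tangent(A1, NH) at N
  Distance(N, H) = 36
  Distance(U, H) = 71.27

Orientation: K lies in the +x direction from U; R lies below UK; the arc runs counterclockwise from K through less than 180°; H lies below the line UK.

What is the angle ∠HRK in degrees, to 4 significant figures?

158.9°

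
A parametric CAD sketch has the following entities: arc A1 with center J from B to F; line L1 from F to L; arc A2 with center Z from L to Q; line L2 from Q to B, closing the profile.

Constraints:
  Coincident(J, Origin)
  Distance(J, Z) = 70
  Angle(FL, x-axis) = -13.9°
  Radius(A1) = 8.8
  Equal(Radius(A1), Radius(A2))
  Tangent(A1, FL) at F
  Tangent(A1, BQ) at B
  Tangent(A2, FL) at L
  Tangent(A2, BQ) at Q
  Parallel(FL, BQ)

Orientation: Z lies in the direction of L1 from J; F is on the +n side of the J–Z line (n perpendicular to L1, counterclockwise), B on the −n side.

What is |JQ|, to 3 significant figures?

70.6

The slot axis is L1's direction at -13.9°, so u = (cos -13.9°, sin -13.9°) = (0.971, -0.240) and n = (−sin -13.9°, cos -13.9°) = (0.240, 0.971). J is at the origin and Z lies 70.0 along u from J, so Z = 70.0·u = (68.0, -16.8). Tangency of A1 to both parallel lines with radius 8.8 puts F and B at J ± 8.8·n: F = (2.11, 8.54), B = (-2.11, -8.54). Equal radii place L and Q the same way about Z: L = Z + 8.8·n = (70.1, -8.27), Q = Z − 8.8·n = (65.8, -25.4). Then |JQ| = |Q − J| = 70.6.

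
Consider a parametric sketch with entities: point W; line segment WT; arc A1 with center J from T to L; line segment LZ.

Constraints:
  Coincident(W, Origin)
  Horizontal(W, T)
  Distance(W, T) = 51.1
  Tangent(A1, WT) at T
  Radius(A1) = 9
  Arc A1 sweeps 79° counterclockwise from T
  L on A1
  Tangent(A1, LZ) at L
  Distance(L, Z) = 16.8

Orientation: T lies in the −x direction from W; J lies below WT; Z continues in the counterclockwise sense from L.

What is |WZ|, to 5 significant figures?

67.468

On A1, T sits at bearing 90° from J; a 79° counterclockwise sweep puts L at bearing 169°, so L = J + 9.0·(cos 169°, sin 169°) = (-59.935, -7.2827). Tangency of A1 to LZ means the radius JL is perpendicular to LZ, so LZ runs along (−sin 169°, cos 169°); with |LZ| = 16.8, Z = (-63.140, -23.774). Then |WZ| = |Z − W| = 67.468.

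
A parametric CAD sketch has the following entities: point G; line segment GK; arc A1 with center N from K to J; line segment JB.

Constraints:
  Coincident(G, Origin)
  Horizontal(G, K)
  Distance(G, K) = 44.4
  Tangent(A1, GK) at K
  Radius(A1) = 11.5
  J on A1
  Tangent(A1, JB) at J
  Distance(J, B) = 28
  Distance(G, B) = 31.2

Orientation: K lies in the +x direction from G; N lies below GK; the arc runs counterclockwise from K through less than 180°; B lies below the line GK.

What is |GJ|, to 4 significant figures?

35.79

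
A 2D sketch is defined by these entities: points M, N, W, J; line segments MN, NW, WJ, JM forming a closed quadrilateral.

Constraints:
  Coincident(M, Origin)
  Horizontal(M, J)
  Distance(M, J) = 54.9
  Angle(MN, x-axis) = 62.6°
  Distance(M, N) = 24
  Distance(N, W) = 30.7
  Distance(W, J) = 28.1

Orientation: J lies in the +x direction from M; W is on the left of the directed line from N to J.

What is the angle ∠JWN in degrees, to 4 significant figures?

112.0°

Checks: |NW| = 30.70 ✓; |WJ| = 28.10 ✓.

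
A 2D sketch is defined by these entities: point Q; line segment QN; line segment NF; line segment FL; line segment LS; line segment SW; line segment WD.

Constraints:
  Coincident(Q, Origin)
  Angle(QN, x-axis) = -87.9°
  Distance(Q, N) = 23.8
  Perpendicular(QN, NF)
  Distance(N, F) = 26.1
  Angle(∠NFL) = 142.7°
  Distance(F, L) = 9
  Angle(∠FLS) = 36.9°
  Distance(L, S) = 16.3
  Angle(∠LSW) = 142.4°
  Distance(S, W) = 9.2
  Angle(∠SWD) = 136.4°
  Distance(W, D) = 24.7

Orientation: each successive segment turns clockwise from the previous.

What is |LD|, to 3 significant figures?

40.6

∠LSW = 142.4° gives SW at -35.9° from the x-axis; with |SW| = 9.2, W = (-8.82, -24.5). ∠SWD = 136.4° gives WD at -79.5° from the x-axis; with |WD| = 24.7, D = (-4.32, -48.7). Then |LD| = |D − L| = 40.6.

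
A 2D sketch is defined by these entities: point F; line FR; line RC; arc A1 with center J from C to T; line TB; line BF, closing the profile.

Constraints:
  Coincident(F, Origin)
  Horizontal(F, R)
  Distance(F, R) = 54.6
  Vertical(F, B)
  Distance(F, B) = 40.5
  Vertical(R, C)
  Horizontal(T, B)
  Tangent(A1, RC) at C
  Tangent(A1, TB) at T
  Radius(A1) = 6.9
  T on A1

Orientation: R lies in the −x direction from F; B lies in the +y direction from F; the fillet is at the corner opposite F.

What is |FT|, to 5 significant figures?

62.574

The virtual corner opposite F is at (-54.600, 40.500). A1 meets RC tangentially, so JC is at right angles to RC and A1 meets TB tangentially, so JT is at right angles to TB, with radius 6.9, so the center J sits 6.9 in from both sides at J = (-47.700, 33.600). That places the tangent points at C = (-54.600, 33.600) on RC and T = (-47.700, 40.500) on TB. Then |FT| = |T − F| = 62.574.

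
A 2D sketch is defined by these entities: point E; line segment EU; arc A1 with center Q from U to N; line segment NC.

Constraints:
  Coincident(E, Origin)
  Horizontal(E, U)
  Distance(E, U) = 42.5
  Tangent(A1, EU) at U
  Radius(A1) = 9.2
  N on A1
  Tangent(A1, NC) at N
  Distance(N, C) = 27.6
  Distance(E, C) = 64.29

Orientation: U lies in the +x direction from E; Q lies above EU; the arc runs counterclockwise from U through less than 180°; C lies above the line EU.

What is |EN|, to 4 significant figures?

52.42

Checks: E = (0.00, 0.00) ✓; |QN| = 9.200 ✓; ∠(QN, NC) = 90.00° ✓; |NC| = 27.60 ✓; |EC| = 64.29 ✓.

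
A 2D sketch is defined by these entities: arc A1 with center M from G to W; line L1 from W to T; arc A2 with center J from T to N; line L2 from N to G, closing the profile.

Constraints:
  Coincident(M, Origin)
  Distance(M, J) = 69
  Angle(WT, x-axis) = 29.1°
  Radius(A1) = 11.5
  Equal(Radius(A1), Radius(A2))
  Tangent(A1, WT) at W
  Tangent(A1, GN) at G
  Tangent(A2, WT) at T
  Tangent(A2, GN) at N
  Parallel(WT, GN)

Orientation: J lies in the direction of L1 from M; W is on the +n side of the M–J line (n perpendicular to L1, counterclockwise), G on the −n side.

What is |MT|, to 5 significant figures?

69.952

The slot axis is L1's direction at 29.1°, so u = (cos 29.1°, sin 29.1°) = (0.87377, 0.48634) and n = (−sin 29.1°, cos 29.1°) = (-0.48634, 0.87377). M is at the origin and J lies 69.0 along u from M, so J = 69.0·u = (60.290, 33.557). Tangency of A1 to both parallel lines with radius 11.5 puts W and G at M ± 11.5·n: W = (-5.5929, 10.048), G = (5.5929, -10.048). Equal radii place T and N the same way about J: T = J + 11.5·n = (54.697, 43.606), N = J − 11.5·n = (65.883, 23.509). Then |MT| = |T − M| = 69.952.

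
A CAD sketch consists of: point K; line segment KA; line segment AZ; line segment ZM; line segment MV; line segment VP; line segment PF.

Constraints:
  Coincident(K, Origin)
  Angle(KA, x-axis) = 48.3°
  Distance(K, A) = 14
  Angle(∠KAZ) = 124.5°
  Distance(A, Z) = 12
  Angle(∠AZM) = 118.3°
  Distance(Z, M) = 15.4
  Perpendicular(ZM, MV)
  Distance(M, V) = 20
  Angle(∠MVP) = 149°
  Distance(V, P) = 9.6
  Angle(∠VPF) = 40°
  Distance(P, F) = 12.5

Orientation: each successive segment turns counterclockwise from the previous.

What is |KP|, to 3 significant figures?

11.1

K is at the origin; KA runs at 48.3° with length 14.0, so A = (9.31, 10.5). ∠KAZ = 124.5° gives AZ at 104° from the x-axis; with |AZ| = 12.0, Z = (6.45, 22.1). ∠AZM = 118.3° gives ZM at 166° from the x-axis; with |ZM| = 15.4, M = (-8.46, 26.0). ZM ⟂ MV, so MV runs at -104°; with |MV| = 20.0, V = (-13.5, 6.60). ∠MVP = 149.0° gives VP at -73.5° from the x-axis; with |VP| = 9.6, P = (-10.7, -2.61). Then |KP| = |P − K| = 11.1.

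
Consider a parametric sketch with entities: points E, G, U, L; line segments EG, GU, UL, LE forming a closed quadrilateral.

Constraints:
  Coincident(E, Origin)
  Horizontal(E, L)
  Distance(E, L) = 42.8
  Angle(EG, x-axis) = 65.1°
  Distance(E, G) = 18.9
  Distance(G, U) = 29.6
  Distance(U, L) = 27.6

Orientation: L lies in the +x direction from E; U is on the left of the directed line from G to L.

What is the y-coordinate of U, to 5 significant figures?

26.739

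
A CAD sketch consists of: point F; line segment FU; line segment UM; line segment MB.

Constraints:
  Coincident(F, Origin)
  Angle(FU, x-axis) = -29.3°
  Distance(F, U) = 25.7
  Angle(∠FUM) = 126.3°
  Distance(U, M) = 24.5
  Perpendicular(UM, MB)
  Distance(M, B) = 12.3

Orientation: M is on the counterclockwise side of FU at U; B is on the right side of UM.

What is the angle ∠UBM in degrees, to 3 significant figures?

63.3°

∠FUM = 126.3°, so UM runs at -29.3° + (180° − 126.3°) = 24.4° from the x-axis; with |UM| = 24.5, M = U + 24.5·(cos 24.4°, sin 24.4°) = (44.7, -2.46). UM ⟂ MB; with |MB| = 12.3 on the right of UM, B = M + 12.3·(0.413, -0.911) = (49.8, -13.7). Then cos ∠UBM = BU·BM / (|BU||BM|), giving 63.3°.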